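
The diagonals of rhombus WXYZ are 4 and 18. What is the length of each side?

In a rhombus, the diagonals bisect each other perpendicularly, creating four congruent right triangles.
Each triangle has legs 2 (half of 4) and 9 (half of 18).
The hypotenuse of each right triangle is a side of the rhombus:
side = sqrt(2^2 + 9^2) = sqrt(85)

sqrt(85)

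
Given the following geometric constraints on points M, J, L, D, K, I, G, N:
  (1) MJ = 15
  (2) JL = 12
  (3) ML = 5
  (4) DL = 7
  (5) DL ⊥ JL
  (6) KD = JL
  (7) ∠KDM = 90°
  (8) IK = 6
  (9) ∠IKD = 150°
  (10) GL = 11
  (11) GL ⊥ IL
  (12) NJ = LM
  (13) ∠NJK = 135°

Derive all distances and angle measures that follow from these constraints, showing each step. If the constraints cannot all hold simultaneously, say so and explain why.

The constraints are consistent.

From the given relations:
  KD = JL = 12
  NJ = LM = 5

Step 1: From JL = 12, LD = 7, and ∠JLD = 90°, by the law of cosines:
  JD² = JL² + LD² - 2·JL·LD·cos(90°) = 144 + 49 - 0 = 193
  JD = √193

Step 2: From DK = 12, KI = 6, and ∠DKI = 150°, by the law of cosines:
  DI² = DK² + KI² - 2·DK·KI·cos(150°) = 144 + 36 + 124.7 = 304.7
  DI ≈ 17.46

Step 3: From MJ = 15, ML = 5, JL = 12, by the inverse law of cosines:
  cos(∠JML) = (MJ² + ML² - JL²) / (2·MJ·ML)
  ∠JML = 45.04°

Step 4: From JL = 12, JM = 15, LM = 5, by the inverse law of cosines:
  cos(∠LJM) = (JL² + JM² - LM²) / (2·JL·JM)
  ∠LJM = 17.15°

Step 5: From LJ = 12, LM = 5, JM = 15, by the inverse law of cosines:
  cos(∠JLM) = (LJ² + LM² - JM²) / (2·LJ·LM)
  ∠JLM = 117.82°

Step 6: From JD = √193, JL = 12, DL = 7, by the inverse law of cosines:
  cos(∠DJL) = (JD² + JL² - DL²) / (2·JD·JL)
  ∠DJL = 30.26°

Step 7: From DI = 17.46, DK = 12, IK = 6, by the inverse law of cosines:
  cos(∠IDK) = (DI² + DK² - IK²) / (2·DI·DK)
  ∠IDK = 9.9°

Step 8: From DJ = √193, DL = 7, JL = 12, by the inverse law of cosines:
  cos(∠JDL) = (DJ² + DL² - JL²) / (2·DJ·DL)
  ∠JDL = 59.74°

Step 9: From ID = 17.46, IK = 6, DK = 12, by the inverse law of cosines:
  cos(∠DIK) = (ID² + IK² - DK²) / (2·ID·IK)
  ∠DIK = 20.1°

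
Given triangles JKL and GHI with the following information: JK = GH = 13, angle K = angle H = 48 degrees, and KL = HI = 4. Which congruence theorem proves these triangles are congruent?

The given information provides:
JK = GH = 13, angle K = angle H = 48 degrees, and KL = HI = 4
This matches the SAS congruence theorem.
Two pairs of corresponding sides and the included angle are equal (Side-Angle-Side).

SAS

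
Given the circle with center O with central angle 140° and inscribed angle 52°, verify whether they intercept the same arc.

By the inscribed angle theorem, the inscribed angle for a central angle of 140° should be 140° / 2 = 70°.
The given inscribed angle is 52°, which does not equal 70°.
Therefore, no, they do not correspond to the same arc.

No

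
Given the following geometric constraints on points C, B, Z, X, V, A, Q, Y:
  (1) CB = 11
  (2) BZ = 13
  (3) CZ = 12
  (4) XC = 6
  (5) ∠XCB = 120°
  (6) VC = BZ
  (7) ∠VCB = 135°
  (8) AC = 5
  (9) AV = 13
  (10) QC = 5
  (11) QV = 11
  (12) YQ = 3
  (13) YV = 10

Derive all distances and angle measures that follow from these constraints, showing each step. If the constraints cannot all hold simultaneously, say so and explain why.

The constraints are consistent.

From the given relations:
  VC = BZ = 13

Step 1: From BC = 11, CX = 6, and ∠BCX = 120°, by the law of cosines:
  BX² = BC² + CX² - 2·BC·CX·cos(120°) = 121 + 36 + 66 = 223
  BX ≈ 14.93

Step 2: From BC = 11, CV = 13, and ∠BCV = 135°, by the law of cosines:
  BV² = BC² + CV² - 2·BC·CV·cos(135°) = 121 + 169 + 202.2 = 492.2
  BV ≈ 22.19

Step 3: From CA = 5, CV = 13, AV = 13, by the inverse law of cosines:
  cos(∠ACV) = (CA² + CV² - AV²) / (2·CA·CV)
  ∠ACV = 78.91°

Step 4: From CB = 11, CZ = 12, BZ = 13, by the inverse law of cosines:
  cos(∠BCZ) = (CB² + CZ² - BZ²) / (2·CB·CZ)
  ∠BCZ = 68.68°

Step 5: From CQ = 5, CV = 13, QV = 11, by the inverse law of cosines:
  cos(∠QCV) = (CQ² + CV² - QV²) / (2·CQ·CV)
  ∠QCV = 55.84°

Step 6: From BC = 11, BZ = 13, CZ = 12, by the inverse law of cosines:
  cos(∠CBZ) = (BC² + BZ² - CZ²) / (2·BC·BZ)
  ∠CBZ = 59.3°

Step 7: From ZB = 13, ZC = 12, BC = 11, by the inverse law of cosines:
  cos(∠BZC) = (ZB² + ZC² - BC²) / (2·ZB·ZC)
  ∠BZC = 52.02°

Step 8: From VA = 13, VC = 13, AC = 5, by the inverse law of cosines:
  cos(∠AVC) = (VA² + VC² - AC²) / (2·VA·VC)
  ∠AVC = 22.17°

Step 9: From VC = 13, VQ = 11, CQ = 5, by the inverse law of cosines:
  cos(∠CVQ) = (VC² + VQ² - CQ²) / (2·VC·VQ)
  ∠CVQ = 22.09°

Step 10: From VQ = 11, VY = 10, QY = 3, by the inverse law of cosines:
  cos(∠QVY) = (VQ² + VY² - QY²) / (2·VQ·VY)
  ∠QVY = 15.5°

Step 11: From AC = 5, AV = 13, CV = 13, by the inverse law of cosines:
  cos(∠CAV) = (AC² + AV² - CV²) / (2·AC·AV)
  ∠CAV = 78.91°

Step 12: From QC = 5, QV = 11, CV = 13, by the inverse law of cosines:
  cos(∠CQV) = (QC² + QV² - CV²) / (2·QC·QV)
  ∠CQV = 102.07°

Step 13: From QV = 11, QY = 3, VY = 10, by the inverse law of cosines:
  cos(∠VQY) = (QV² + QY² - VY²) / (2·QV·QY)
  ∠VQY = 62.96°

Step 14: From YQ = 3, YV = 10, QV = 11, by the inverse law of cosines:
  cos(∠QYV) = (YQ² + YV² - QV²) / (2·YQ·YV)
  ∠QYV = 101.54°

Step 15: From BC = 11, BV = 22.19, CV = 13, by the inverse law of cosines:
  cos(∠CBV) = (BC² + BV² - CV²) / (2·BC·BV)
  ∠CBV = 24.48°

Step 16: From BC = 11, BX = 14.93, CX = 6, by the inverse law of cosines:
  cos(∠CBX) = (BC² + BX² - CX²) / (2·BC·BX)
  ∠CBX = 20.36°

Step 17: From XB = 14.93, XC = 6, BC = 11, by the inverse law of cosines:
  cos(∠BXC) = (XB² + XC² - BC²) / (2·XB·XC)
  ∠BXC = 39.64°

Step 18: From VB = 22.19, VC = 13, BC = 11, by the inverse law of cosines:
  cos(∠BVC) = (VB² + VC² - BC²) / (2·VB·VC)
  ∠BVC = 20.52°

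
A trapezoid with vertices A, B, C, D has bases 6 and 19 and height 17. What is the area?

Area = (6 + 19) * 17 / 2 = 425 / 2 = 425/2

425/2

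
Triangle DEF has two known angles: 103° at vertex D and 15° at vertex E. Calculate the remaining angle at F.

The interior angles sum to 180°: angle F = 180 - 103 - 15 = 62°.
The triangle is obtuse (angles 103°, 15°, 62°).

62 degrees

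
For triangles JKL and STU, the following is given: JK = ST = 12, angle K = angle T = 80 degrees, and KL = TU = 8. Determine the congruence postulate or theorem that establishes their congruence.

The given information matches SAS: Two pairs of corresponding sides and the included angle are equal (Side-Angle-Side).

SAS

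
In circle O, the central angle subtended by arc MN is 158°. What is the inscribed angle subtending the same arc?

By the inscribed angle theorem, the inscribed angle is half the central angle.
Inscribed angle = 158° / 2 = 79°

79°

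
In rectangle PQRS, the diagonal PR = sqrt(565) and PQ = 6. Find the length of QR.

Using the Pythagorean theorem: d^2 = a^2 + b^2
b^2 = d^2 - a^2
b^2 = 565 - 36
b^2 = 529
b = sqrt(529) = 23

23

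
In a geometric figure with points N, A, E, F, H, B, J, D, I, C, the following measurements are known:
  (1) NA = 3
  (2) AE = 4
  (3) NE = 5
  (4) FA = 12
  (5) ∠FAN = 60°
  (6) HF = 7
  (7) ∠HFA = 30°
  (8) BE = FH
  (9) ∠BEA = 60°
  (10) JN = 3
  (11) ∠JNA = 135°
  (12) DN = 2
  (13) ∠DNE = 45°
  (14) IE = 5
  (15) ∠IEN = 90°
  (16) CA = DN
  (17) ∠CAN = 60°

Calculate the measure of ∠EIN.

Step 1: By the law of cosines on triangle IEN: IN² = 5² + 5² − 2·5·5·cos(90°) = 50, so IN = 5·√2.
Step 2: By the inverse law of cosines on triangle EIN: cos(∠EIN) = (5² + (5·√2)² − 5²) / (2·5·5·√2) = 50/70.71 = 0.7071, so ∠EIN = 45°.

Therefore, the measure of angle ∠EIN = 45°.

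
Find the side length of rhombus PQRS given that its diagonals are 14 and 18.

The diagonals of a rhombus bisect each other at right angles.
Half-diagonals: 14/2 = 7 and 18/2 = 9
side = sqrt(7^2 + 9^2)
side = sqrt(49 + 81)
side = sqrt(130)

sqrt(130)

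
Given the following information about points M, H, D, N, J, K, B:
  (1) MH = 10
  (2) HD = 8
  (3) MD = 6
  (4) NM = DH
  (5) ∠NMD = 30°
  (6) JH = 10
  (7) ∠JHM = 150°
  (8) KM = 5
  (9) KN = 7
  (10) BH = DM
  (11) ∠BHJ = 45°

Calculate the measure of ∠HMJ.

Step 1: By the law of cosines on triangle MHJ: MJ² = 10² + 10² − 2·10·10·cos(150°) = 373.21, so MJ ≈ 19.32.
Step 2: By the inverse law of cosines on triangle HMJ: cos(∠HMJ) = (10² + 19.32² − 10²) / (2·10·19.32) = 373.21/386.37 = 0.9659, so ∠HMJ = 15°.

Therefore, the measure of angle ∠HMJ = 15°.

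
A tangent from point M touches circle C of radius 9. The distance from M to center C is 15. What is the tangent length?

Let T be the point of tangency. Then CT ⊥ MT (radius ⊥ tangent).
In right triangle CTM: CM² = CT² + MT²
15² = 9² + MT²
MT² = 144, MT = 12

12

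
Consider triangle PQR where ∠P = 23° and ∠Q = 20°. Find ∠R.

By the triangle angle sum property, the three interior angles of any triangle add up to 180°.
We know angle P = 23° and angle Q = 20°, so their sum is 43°.
Therefore angle R = 180° - 43° = 137°.

137 degrees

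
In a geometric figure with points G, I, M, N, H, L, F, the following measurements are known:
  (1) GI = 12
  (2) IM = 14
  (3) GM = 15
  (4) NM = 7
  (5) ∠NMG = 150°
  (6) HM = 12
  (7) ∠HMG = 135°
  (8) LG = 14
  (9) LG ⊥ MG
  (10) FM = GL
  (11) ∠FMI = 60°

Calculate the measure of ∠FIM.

From the given relations: FM = GL = 14.
Step 1: By the law of cosines on triangle IMF: IF² = 14² + 14² − 2·14·14·cos(60°) = 196, so IF = 14.
Step 2: By the inverse law of cosines on triangle FIM: cos(∠FIM) = (14² + 14² − 14²) / (2·14·14) = 196/392 = 0.5, so ∠FIM = 60°.

Therefore, the measure of angle ∠FIM = 60°.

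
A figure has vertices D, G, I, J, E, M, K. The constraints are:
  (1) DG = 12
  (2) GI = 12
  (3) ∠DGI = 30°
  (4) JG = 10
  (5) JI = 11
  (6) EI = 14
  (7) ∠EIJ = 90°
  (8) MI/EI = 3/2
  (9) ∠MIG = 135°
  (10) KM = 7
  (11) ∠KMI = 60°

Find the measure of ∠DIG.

Step 1: By the law of cosines on triangle IGD: ID² = 12² + 12² − 2·12·12·cos(30°) = 38.58, so ID ≈ 6.21.
Step 2: By the inverse law of cosines on triangle DIG: cos(∠DIG) = (6.21² + 12² − 12²) / (2·6.21·12) = 38.58/149.08 = 0.2588, so ∠DIG = 75°.

Therefore, the measure of angle ∠DIG = 75°.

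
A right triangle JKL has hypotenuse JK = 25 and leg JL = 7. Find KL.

By the Pythagorean theorem: KL^2 = JK^2 - JL^2
KL^2 = 25^2 - 7^2 = 625 - 49 = 576
KL = sqrt(576) = 24

24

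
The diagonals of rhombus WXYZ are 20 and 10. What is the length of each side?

The diagonals of a rhombus bisect each other at right angles.
Half-diagonals: 20/2 = 10 and 10/2 = 5
side = sqrt(10^2 + 5^2)
side = sqrt(100 + 25)
side = sqrt(125) = 5*sqrt(5)

5*sqrt(5)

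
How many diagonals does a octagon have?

The number of diagonals in an n-gon is n(n - 3)/2.
For n = 8: 8(8 - 3)/2 = 8 × 5 / 2 = 20.

20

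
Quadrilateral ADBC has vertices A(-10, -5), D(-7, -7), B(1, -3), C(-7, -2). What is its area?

The Shoelace formula works by pairing each vertex with the next (cycling back to the first).
For each pair, compute x_i*y_(i+1) - x_(i+1)*y_i:
  (-10*-7 - -7*-5) = 35
  (-7*-3 - 1*-7) = 28
  (1*-2 - -7*-3) = -23
  (-7*-5 - -10*-2) = 15
Taking half the absolute value of the total: Area = (1/2)(55) = 55/2.

55/2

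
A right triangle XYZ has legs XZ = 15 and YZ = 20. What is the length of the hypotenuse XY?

By the Pythagorean theorem: XY^2 = XZ^2 + YZ^2
XY^2 = 15^2 + 20^2 = 225 + 400 = 625
XY = sqrt(625) = 25

25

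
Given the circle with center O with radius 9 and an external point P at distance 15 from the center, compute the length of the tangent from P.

Let T be the point of tangency. Then OT ⊥ PT (radius ⊥ tangent).
In right triangle OTP: OP² = OT² + PT²
15² = 9² + PT²
PT² = 144, PT = 12

12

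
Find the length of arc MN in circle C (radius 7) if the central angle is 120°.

Arc length = 2πr × θ/360
= 2π × 7 × 1/3
= 14*pi/3

14*pi/3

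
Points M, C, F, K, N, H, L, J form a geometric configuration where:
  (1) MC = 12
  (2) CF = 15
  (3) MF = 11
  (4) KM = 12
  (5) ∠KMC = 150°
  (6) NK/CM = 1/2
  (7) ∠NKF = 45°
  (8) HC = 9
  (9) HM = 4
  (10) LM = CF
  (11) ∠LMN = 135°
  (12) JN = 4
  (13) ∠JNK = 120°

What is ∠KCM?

Step 1: By the law of cosines on triangle CMK: CK² = 12² + 12² − 2·12·12·cos(150°) = 537.42, so CK ≈ 23.18.
Step 2: By the inverse law of cosines on triangle KCM: cos(∠KCM) = (23.18² + 12² − 12²) / (2·23.18·12) = 537.42/556.37 = 0.9659, so ∠KCM = 15°.

Therefore, the measure of angle ∠KCM = 15°.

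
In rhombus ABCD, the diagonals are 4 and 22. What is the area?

The diagonals of a rhombus divide it into four right triangles.
Each triangle has legs 4/ 2 = 2 and 22/2 = 11, so each has area (1/2)*2*11 = 11.
Four such triangles give total area = (d1 * d2) / 2 = 44.

44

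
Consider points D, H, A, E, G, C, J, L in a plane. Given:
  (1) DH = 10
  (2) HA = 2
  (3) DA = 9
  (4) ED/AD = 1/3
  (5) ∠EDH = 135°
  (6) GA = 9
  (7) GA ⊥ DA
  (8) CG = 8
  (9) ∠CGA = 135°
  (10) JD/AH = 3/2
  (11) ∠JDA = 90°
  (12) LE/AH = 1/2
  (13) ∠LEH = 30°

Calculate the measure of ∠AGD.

Step 1: By the law of cosines on triangle GAD: GD² = 9² + 9² − 2·9·9·cos(90°) = 162, so GD = 9·√2.
Step 2: By the inverse law of cosines on triangle AGD: cos(∠AGD) = (9² + (9·√2)² − 9²) / (2·9·9·√2) = 162/229.1 = 0.7071, so ∠AGD = 45°.

Therefore, the measure of angle ∠AGD = 45°.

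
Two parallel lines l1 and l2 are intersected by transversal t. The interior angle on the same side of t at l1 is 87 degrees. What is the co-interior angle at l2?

Co-interior (same-side interior) angles are between the parallel lines on the same side of the transversal.
Unlike corresponding or alternate interior angles, they are supplementary rather than equal.
So the angle = 180 - 87 = 93 degrees.

93 degrees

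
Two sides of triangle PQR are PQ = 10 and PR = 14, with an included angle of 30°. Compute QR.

By the law of cosines: QR^2 = PQ^2 + PR^2 - 2*PQ*PR*cos(P)
QR^2 = 10^2 + 14^2 - 2*10*14*cos(30°)
QR^2 = 100 + 196 - 280*(sqrt(3)/2)
QR^2 = 296 - 140*sqrt(3)
QR = 2*sqrt(74 - 35*sqrt(3))

2*sqrt(74 - 35*sqrt(3))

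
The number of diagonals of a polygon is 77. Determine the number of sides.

Using d = n(n - 3)/2, we solve 77 = n(n - 3)/2.
So n(n - 3) = 154.
Testing n = 14: 14 * 11 = 154 = 154. Correct.
The polygon has 14 sides.

14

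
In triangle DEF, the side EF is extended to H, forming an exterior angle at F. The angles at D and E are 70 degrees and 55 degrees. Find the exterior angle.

By the exterior angle theorem, an exterior angle of a triangle equals the sum of the two remote interior angles.
Exterior angle = angle D + angle E
Exterior angle = 70 + 55 = 125 degrees

125 degrees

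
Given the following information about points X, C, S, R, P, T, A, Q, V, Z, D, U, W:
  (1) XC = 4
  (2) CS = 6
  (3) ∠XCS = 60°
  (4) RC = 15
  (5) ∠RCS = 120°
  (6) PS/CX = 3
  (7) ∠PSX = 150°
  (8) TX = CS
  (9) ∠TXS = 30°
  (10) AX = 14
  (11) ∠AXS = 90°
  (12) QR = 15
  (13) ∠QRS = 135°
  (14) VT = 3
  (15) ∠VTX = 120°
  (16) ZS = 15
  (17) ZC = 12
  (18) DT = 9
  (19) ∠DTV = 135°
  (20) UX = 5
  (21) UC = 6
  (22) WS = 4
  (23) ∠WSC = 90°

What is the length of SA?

Step 1: By the law of cosines on triangle SCX: SX² = 6² + 4² − 2·6·4·cos(60°) = 28, so SX = 2·√7.
Step 2: By the law of cosines on triangle SXA: SA² = (2·√7)² + 14² − 2·2·√7·14·cos(90°) = 224, so SA = 4·√14.

Therefore, the length of SA = 4·√14.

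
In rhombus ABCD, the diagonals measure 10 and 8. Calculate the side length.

Half-diagonals are 5 and 4. side = sqrt(5^2 + 4^2) = sqrt(41)

sqrt(41)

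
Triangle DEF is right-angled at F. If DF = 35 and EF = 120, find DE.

In a right triangle, the square of the hypotenuse equals the sum of the squares of the two legs.
The legs are 35 and 120, so the hypotenuse = sqrt(1225 + 14400) = sqrt(15625) = 125.

125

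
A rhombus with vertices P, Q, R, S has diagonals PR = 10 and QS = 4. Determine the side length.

In a rhombus, the diagonals bisect each other perpendicularly, creating four congruent right triangles.
Each triangle has legs 5 (half of 10) and 2 (half of 4).
The hypotenuse of each right triangle is a side of the rhombus:
side = sqrt(5^2 + 2^2) = sqrt(29)

sqrt(29)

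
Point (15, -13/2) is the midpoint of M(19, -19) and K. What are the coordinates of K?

Using the midpoint formula: M = ((x1 + x2)/2, (y1 + y2)/2)
We know M = (15, -13/2) and M = (19, -19)
For x: 15 = (19 + x2)/2, so x2 = 2*15 - 19 = 11
For y: -13/2 = (-19 + y2)/2, so y2 = 2*-13/2 - -19 = 6
K = (11, 6)

(11, 6)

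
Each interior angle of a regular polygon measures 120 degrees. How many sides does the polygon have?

The exterior angle is the supplement of the interior angle: 180 - 120 = 60 degrees.
Since the exterior angles of any convex polygon sum to 360 degrees, the number of sides is 360 / 60 = 6.

6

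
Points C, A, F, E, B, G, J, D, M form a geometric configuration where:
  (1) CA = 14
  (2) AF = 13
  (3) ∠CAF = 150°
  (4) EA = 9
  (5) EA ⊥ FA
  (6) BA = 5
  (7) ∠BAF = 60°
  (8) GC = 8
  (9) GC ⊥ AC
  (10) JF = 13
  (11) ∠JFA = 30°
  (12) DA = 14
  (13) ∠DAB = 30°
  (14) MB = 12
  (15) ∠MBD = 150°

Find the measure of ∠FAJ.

Step 1: By the law of cosines on triangle AFJ: AJ² = 13² + 13² − 2·13·13·cos(30°) = 45.28, so AJ ≈ 6.73.
Step 2: By the inverse law of cosines on triangle FAJ: cos(∠FAJ) = (13² + 6.73² − 13²) / (2·13·6.73) = 45.28/174.96 = 0.2588, so ∠FAJ = 75°.

Therefore, the measure of angle ∠FAJ = 75°.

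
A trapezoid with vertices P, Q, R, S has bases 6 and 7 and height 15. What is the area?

A trapezoid's area equals the midsegment times the height.
The midsegment is (6 + 7) / 2 = 13/2.
Area = 13/2 * 15 = 195/2.

195/2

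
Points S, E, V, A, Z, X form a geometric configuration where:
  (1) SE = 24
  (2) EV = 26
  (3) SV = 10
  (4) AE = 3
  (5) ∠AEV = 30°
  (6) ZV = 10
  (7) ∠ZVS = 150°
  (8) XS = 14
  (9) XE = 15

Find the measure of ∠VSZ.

Step 1: By the law of cosines on triangle SVZ: SZ² = 10² + 10² − 2·10·10·cos(150°) = 373.21, so SZ ≈ 19.32.
Step 2: By the inverse law of cosines on triangle VSZ: cos(∠VSZ) = (10² + 19.32² − 10²) / (2·10·19.32) = 373.21/386.37 = 0.9659, so ∠VSZ = 15°.

Therefore, the measure of angle ∠VSZ = 15°.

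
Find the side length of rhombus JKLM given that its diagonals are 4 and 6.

The diagonals of a rhombus bisect each other at right angles.
Half-diagonals: 4/2 = 2 and 6/2 = 3
side = sqrt(2^2 + 3^2)
side = sqrt(4 + 9)
side = sqrt(13)

sqrt(13)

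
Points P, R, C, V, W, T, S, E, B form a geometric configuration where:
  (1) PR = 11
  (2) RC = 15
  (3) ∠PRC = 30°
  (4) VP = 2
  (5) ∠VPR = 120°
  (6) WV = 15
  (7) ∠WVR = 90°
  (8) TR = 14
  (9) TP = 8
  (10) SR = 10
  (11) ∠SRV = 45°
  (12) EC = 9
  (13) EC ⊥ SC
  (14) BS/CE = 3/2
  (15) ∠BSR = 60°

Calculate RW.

Step 1: By the law of cosines on triangle VPR: VR² = 2² + 11² − 2·2·11·cos(120°) = 147, so VR = 7·√3.
Step 2: By the law of cosines on triangle RVW: RW² = (7·√3)² + 15² − 2·7·√3·15·cos(90°) = 372, so RW = 2·√93.

Therefore, the length of RW = 2·√93.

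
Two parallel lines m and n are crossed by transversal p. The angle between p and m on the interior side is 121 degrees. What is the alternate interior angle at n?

Alternate interior angles lie on opposite sides of the transversal, between the parallel lines.
By the alternate interior angle theorem, they are equal: 121 degrees.

121 degrees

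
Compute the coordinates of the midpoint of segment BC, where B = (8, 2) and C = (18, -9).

The midpoint is the average of the coordinates:
x: (8 + 18)/2 = 13
y: (2 + -9)/2 = -7/2
Midpoint = (13, -7/2)

(13, -7/2)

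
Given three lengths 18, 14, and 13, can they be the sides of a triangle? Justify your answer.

Check all three triangle inequalities:
18 + 14 = 32 > 13 ✓
18 + 13 = 31 > 14 ✓
14 + 13 = 27 > 18 ✓
All conditions hold, so these sides form a valid triangle.

Yes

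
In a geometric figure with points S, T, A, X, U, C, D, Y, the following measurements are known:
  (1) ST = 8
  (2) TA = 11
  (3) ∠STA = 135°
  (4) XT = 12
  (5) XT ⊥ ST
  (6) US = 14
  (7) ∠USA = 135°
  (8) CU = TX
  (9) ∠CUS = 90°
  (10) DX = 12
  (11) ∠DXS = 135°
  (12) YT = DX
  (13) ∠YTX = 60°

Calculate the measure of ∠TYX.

From the given relations: YT = DX = 12.
Step 1: By the law of cosines on triangle YTX: YX² = 12² + 12² − 2·12·12·cos(60°) = 144, so YX = 12.
Step 2: By the inverse law of cosines on triangle TYX: cos(∠TYX) = (12² + 12² − 12²) / (2·12·12) = 144/288 = 0.5, so ∠TYX = 60°.

Therefore, the measure of angle ∠TYX = 60°.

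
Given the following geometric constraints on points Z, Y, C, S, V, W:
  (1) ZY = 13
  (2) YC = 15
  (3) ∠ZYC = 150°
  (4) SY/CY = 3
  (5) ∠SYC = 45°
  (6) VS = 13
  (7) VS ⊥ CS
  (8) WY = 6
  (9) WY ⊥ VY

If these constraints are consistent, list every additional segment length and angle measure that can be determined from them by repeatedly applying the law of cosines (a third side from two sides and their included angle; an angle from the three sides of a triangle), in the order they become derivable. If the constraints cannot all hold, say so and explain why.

The constraints are consistent. Derivable facts, in order:
After 1 step:
- CS ≈ 35.99
- ZC ≈ 27.05
After 2 steps:
- CV ≈ 38.27
- ∠CSY = 17.14°
- ∠CZY = 16.1°
- ∠SCY = 117.86°
- ∠YCZ = 13.9°
After 3 steps:
- ∠CVS = 70.14°
- ∠SCV = 19.86°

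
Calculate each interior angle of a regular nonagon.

Each interior angle of a regular n-gon is (n - 2) * 180 / n.
For n = 9: (9 - 2) * 180 / 9 = 1260/9 = 140 degrees.

140 degrees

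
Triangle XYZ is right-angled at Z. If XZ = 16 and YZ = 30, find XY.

XY = sqrt(16^2 + 30^2) = sqrt(1156) = 34

34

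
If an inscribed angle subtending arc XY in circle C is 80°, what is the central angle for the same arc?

By the inscribed angle theorem, the central angle is twice the inscribed angle.
Central angle = 2 × 80° = 160°

160°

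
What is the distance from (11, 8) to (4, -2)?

d = sqrt((-7)^2 + (-10)^2) = sqrt(149)

sqrt(149)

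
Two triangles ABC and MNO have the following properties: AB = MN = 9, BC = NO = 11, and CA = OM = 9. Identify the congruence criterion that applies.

The given information matches SSS: All three pairs of corresponding sides are equal (Side-Side-Side).

SSS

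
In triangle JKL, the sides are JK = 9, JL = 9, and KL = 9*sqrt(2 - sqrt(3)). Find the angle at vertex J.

By the inverse law of cosines: cos(J) = (JK² + JL² - KL²) / (2 × JK × JL)
cos(J) = (9² + 9² - (9*sqrt(2 - sqrt(3)))²) / (2 × 9 × 9)
cos(J) = (81 + 81 - (162 - 81*sqrt(3))) / 162
cos(J) = sqrt(3)/2
J = arccos(sqrt(3)/2) = 30°

30°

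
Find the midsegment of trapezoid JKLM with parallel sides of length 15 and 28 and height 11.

The midsegment of a trapezoid = (base1 + base2) / 2
midsegment = (15 + 28) / 2
midsegment = 43 / 2
midsegment = 43/2

43/2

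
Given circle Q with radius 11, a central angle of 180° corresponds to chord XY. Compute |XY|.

Chord length = 2r sin(θ/2)
= 2 × 11 × sin(180°/2)
= 2 × 11 × sin(90°)
= 22

22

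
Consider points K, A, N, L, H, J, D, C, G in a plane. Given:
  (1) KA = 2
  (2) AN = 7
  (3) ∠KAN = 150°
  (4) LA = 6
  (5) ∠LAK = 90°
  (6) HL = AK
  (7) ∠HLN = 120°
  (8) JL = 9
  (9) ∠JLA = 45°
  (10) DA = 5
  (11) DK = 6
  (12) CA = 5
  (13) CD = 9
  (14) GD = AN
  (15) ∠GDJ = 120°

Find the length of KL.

Step 1: By the law of cosines on triangle KAL: KL² = 2² + 6² − 2·2·6·cos(90°) = 40, so KL = 2·√10.

Therefore, the length of KL = 2·√10.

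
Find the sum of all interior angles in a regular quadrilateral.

The sum of interior angles of an n-sided polygon is (n - 2) * 180.
For n = 4: (4 - 2) * 180 = 2 * 180 = 360 degrees.

360 degrees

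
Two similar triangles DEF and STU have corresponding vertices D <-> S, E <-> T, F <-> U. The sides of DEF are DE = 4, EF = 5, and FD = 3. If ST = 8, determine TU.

k = 8/4 = 2. TU = 2 * 5 = 10.

10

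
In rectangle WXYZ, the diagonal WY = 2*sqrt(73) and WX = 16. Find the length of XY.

Using the Pythagorean theorem: d^2 = a^2 + b^2
b^2 = d^2 - a^2
b^2 = 292 - 256
b^2 = 36
b = sqrt(36) = 6

6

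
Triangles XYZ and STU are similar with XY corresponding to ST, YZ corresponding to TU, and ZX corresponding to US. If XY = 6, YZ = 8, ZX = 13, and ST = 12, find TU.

Similar triangles have proportional sides. Setting up the proportion:
ST / XY = TU / YZ
12 / 6 = TU / 8
TU = 8 * 12 / 6 = 16.

16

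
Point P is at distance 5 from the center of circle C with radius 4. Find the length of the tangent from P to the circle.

tangent = √(d² - r²) = √(5² - 4²) = √(25 - 16) = √9 = 3

3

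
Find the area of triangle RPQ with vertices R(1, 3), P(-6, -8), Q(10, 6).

Shoelace: Area = (1/2)|1(-8-6) + -6(6-3) + 10(3--8)| = (1/2)(78) = 39

39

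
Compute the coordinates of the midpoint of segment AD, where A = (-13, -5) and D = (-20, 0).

M = ((x₁ + x₂)/2, (y₁ + y₂)/2)
= ((-13 + -20)/2, (-5 + 0)/2)
= (-33/2, -5/2) = (-33/2, -5/2)

(-33/2, -5/2)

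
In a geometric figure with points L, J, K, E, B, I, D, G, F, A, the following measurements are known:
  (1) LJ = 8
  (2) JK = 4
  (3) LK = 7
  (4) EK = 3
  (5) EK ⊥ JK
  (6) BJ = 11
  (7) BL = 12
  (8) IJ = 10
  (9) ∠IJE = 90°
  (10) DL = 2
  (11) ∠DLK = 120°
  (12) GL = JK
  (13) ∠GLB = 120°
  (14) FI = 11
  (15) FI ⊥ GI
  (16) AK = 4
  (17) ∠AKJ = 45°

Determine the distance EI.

Step 1: By the law of cosines on triangle EKJ: EJ² = 3² + 4² − 2·3·4·cos(90°) = 25, so EJ = 5.
Step 2: By the law of cosines on triangle EJI: EI² = 5² + 10² − 2·5·10·cos(90°) = 125, so EI = 5·√5.

Therefore, the length of EI = 5·√5.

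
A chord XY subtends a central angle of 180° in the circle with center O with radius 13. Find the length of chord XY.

Drop a perpendicular from the center to the chord, bisecting both the chord and the central angle.
Each half-chord = r sin(θ/2) = 13 sin(90°).
The full chord = 2 × 13 × sin(90°) = 26.

26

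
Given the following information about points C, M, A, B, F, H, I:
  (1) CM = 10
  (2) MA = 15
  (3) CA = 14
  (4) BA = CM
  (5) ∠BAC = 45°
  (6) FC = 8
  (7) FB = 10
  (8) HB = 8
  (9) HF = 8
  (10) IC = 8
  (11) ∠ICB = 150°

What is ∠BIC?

From the given relations: BA = CM = 10.
Step 1: By the law of cosines on triangle BAC: BC² = 10² + 14² − 2·10·14·cos(45°) = 98.01, so BC ≈ 9.9.
Step 2: By the law of cosines on triangle ICB: IB² = 8² + 9.9² − 2·8·9.9·cos(150°) = 299.19, so IB ≈ 17.3.
Step 3: By the inverse law of cosines on triangle BIC: cos(∠BIC) = (17.3² + 8² − 9.9²) / (2·17.3·8) = 265.18/276.75 = 0.9582, so ∠BIC = 16.63°.

Therefore, the measure of angle ∠BIC = 16.63°.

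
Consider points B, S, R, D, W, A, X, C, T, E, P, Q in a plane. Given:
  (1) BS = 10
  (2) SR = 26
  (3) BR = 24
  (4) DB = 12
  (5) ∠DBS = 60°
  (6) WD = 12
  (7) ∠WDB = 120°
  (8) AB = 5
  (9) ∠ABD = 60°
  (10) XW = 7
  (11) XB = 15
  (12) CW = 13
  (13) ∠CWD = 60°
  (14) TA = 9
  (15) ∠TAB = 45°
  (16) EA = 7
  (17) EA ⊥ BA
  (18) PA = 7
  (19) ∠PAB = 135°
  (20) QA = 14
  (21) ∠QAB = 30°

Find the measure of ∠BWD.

Step 1: By the law of cosines on triangle WDB: WB² = 12² + 12² − 2·12·12·cos(120°) = 432, so WB = 12·√3.
Step 2: By the inverse law of cosines on triangle BWD: cos(∠BWD) = ((12·√3)² + 12² − 12²) / (2·12·√3·12) = 432/498.83 = 0.866, so ∠BWD = 30°.

Therefore, the measure of angle ∠BWD = 30°.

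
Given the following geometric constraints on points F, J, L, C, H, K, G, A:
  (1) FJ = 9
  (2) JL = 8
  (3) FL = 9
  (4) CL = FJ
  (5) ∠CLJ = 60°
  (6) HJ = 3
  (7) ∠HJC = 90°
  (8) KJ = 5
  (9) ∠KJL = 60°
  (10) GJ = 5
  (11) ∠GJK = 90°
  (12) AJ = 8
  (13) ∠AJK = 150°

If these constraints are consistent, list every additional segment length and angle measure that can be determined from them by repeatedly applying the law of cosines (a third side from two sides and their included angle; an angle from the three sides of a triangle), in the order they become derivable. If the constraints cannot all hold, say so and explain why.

The constraints are consistent. Derivable facts, in order:
After 1 step:
- JC = √73
- KA ≈ 12.58
- KG = 5·√2
- LK = 7
- ∠FJL = 63.61°
- ∠FLJ = 63.61°
- ∠JFL = 52.78°
After 2 steps:
- CH = √82
- ∠AKJ = 18.54°
- ∠CJL = 65.82°
- ∠GKJ = 45°
- ∠JAK = 11.46°
- ∠JCL = 54.18°
- ∠JGK = 45°
- ∠JKL = 81.79°
- ∠JLK = 38.21°
After 3 steps:
- ∠CHJ = 70.65°
- ∠HCJ = 19.35°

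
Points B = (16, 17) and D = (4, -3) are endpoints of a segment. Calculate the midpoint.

The midpoint is the point halfway along the segment.
Move half the horizontal distance: 16 + (4 - 16)/2 = 16 + -12/2 = 10
Move half the vertical distance: 17 + (-3 - 17)/2 = 17 + -20/2 = 7
Midpoint = (10, 7)

(10, 7)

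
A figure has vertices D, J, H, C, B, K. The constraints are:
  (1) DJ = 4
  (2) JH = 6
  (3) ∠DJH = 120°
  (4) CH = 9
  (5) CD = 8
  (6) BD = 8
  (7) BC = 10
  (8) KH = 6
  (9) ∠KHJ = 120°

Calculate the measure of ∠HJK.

Step 1: By the law of cosines on triangle JHK: JK² = 6² + 6² − 2·6·6·cos(120°) = 108, so JK = 6·√3.
Step 2: By the inverse law of cosines on triangle HJK: cos(∠HJK) = (6² + (6·√3)² − 6²) / (2·6·6·√3) = 108/124.71 = 0.866, so ∠HJK = 30°.

Therefore, the measure of angle ∠HJK = 30°.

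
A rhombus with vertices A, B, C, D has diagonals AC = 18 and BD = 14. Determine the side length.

In a rhombus, the diagonals bisect each other perpendicularly, creating four congruent right triangles.
Each triangle has legs 9 (half of 18) and 7 (half of 14).
The hypotenuse of each right triangle is a side of the rhombus:
side = sqrt(9^2 + 7^2) = sqrt(130)

sqrt(130)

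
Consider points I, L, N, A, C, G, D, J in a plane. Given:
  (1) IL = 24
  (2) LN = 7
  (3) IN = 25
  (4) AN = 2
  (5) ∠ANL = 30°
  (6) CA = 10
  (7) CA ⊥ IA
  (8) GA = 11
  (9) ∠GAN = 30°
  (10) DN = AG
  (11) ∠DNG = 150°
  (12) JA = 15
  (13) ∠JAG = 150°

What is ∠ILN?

Step 1: By the inverse law of cosines on triangle ILN: cos(∠ILN) = (24² + 7² − 25²) / (2·24·7) = 0/336 = 0, so ∠ILN = 90°.

Therefore, the measure of angle ∠ILN = 90°.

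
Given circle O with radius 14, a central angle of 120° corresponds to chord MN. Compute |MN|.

Chord = 2(14) sin(60°) = 14*sqrt(3)

14*sqrt(3)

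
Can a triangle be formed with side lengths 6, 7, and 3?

Sort the sides: 3, 6, 7.
It suffices to check that the sum of the two smallest exceeds the largest:
3 + 6 = 9 > 7. ✓
Yes, a valid triangle can be formed.

Yes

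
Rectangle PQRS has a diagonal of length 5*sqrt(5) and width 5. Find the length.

b = sqrt(d^2 - a^2) = sqrt(125 - 25) = sqrt(100) = 10

10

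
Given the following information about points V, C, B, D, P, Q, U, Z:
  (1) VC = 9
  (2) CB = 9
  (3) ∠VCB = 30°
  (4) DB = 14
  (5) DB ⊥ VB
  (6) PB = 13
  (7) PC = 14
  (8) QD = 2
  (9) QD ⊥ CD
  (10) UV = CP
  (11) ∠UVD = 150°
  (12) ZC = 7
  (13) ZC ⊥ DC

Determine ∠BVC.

Step 1: By the law of cosines on triangle VCB: VB² = 9² + 9² − 2·9·9·cos(30°) = 21.7, so VB ≈ 4.66.
Step 2: By the inverse law of cosines on triangle BVC: cos(∠BVC) = (4.66² + 9² − 9²) / (2·4.66·9) = 21.7/83.86 = 0.2588, so ∠BVC = 75°.

Therefore, the measure of angle ∠BVC = 75°.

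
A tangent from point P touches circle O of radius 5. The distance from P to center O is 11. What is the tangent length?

The tangent, radius, and line from the external point to the center form a right triangle.
The right angle is where the tangent meets the radius.
By the Pythagorean theorem: tangent² + 5² = 11²
tangent² = 121 - 25 = 96
tangent = 4*sqrt(6)

4*sqrt(6)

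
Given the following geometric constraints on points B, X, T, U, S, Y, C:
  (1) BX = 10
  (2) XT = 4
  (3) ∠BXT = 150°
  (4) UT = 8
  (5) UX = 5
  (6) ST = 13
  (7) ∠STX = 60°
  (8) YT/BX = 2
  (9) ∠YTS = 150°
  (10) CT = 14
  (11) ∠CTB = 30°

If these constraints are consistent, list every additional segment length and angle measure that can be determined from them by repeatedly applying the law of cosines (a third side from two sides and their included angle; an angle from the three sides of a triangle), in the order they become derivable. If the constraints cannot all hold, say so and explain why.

The constraints are consistent. Derivable facts, in order:
After 1 step:
- BT ≈ 13.61
- SY ≈ 31.93
- XS = √133
- ∠TUX = 24.15°
- ∠TXU = 125.1°
- ∠UTX = 30.75°
After 2 steps:
- BC ≈ 7.16
- ∠BTX = 21.55°
- ∠SXT = 102.52°
- ∠SYT = 11.75°
- ∠TBX = 8.45°
- ∠TSX = 17.48°
- ∠TSY = 18.25°
After 3 steps:
- ∠BCT = 72°
- ∠CBT = 78°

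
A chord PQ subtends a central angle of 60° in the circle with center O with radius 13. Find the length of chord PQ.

Drop a perpendicular from the center to the chord, bisecting both the chord and the central angle.
Each half-chord = r sin(θ/2) = 13 sin(30°).
The full chord = 2 × 13 × sin(30°) = 13.

13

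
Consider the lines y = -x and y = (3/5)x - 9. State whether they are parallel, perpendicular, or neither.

Slope of line 1: m1 = -1
Slope of line 2: m2 = 3/5
m1 != m2 (-1 != 3/5), so not parallel.
m1 * m2 = (-1) * (3/5) = -3/5 != -1, so not perpendicular.
The lines are neither parallel nor perpendicular.

Neither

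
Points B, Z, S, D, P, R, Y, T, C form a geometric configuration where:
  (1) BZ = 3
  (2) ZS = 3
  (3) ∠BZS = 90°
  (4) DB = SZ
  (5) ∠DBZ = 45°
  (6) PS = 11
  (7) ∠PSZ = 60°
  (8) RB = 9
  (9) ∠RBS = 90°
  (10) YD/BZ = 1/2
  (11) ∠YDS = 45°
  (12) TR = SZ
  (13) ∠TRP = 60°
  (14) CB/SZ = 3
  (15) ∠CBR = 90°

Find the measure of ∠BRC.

From the given relations: CB = 3·SZ = 3·3 = 9.
Step 1: By the law of cosines on triangle RBC: RC² = 9² + 9² − 2·9·9·cos(90°) = 162, so RC = 9·√2.
Step 2: By the inverse law of cosines on triangle BRC: cos(∠BRC) = (9² + (9·√2)² − 9²) / (2·9·9·√2) = 162/229.1 = 0.7071, so ∠BRC = 45°.

Therefore, the measure of angle ∠BRC = 45°.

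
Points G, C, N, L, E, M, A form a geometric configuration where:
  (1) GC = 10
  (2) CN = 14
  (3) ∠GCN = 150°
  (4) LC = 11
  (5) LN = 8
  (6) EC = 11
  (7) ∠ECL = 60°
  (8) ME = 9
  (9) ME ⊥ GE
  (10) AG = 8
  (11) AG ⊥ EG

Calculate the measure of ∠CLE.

Step 1: By the law of cosines on triangle LCE: LE² = 11² + 11² − 2·11·11·cos(60°) = 121, so LE = 11.
Step 2: By the inverse law of cosines on triangle CLE: cos(∠CLE) = (11² + 11² − 11²) / (2·11·11) = 121/242 = 0.5, so ∠CLE = 60°.

Therefore, the measure of angle ∠CLE = 60°.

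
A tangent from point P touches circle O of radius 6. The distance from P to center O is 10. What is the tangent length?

tangent = √(d² - r²) = √(10² - 6²) = √(100 - 36) = √64 = 8

8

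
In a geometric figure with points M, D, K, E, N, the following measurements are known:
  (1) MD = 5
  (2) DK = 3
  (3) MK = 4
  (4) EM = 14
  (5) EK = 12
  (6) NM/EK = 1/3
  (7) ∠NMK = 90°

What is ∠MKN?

From the given relations: NM = 1/3·EK = 1/3·12 = 4.
Step 1: By the law of cosines on triangle KMN: KN² = 4² + 4² − 2·4·4·cos(90°) = 32, so KN = 4·√2.
Step 2: By the inverse law of cosines on triangle MKN: cos(∠MKN) = (4² + (4·√2)² − 4²) / (2·4·4·√2) = 32/45.25 = 0.7071, so ∠MKN = 45°.

Therefore, the measure of angle ∠MKN = 45°.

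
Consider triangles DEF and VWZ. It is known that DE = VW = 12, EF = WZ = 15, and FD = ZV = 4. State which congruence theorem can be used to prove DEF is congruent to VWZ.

The given information matches SSS: All three pairs of corresponding sides are equal (Side-Side-Side).

SSS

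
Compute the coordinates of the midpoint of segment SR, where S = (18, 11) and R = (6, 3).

M = ((x₁ + x₂)/2, (y₁ + y₂)/2)
= ((18 + 6)/2, (11 + 3)/2)
= (24/2, 14/2) = (12, 7)

(12, 7)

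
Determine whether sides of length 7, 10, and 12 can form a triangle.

Check all three triangle inequalities:
7 + 10 = 17 > 12 ✓
7 + 12 = 19 > 10 ✓
10 + 12 = 22 > 7 ✓
All conditions hold, so these sides form a valid triangle.

Yes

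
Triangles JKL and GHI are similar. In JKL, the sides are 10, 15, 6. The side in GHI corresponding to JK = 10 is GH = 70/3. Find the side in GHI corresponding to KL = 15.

k = 70/3/10 = 7/3. HI = 7/3 * 15 = 35.

35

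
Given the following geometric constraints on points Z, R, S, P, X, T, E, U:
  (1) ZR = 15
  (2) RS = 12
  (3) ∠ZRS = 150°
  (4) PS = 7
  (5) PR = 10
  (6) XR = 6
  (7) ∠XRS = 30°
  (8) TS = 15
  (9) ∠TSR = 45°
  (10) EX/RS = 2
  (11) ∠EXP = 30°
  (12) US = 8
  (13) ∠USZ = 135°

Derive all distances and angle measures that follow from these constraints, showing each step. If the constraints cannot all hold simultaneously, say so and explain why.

The constraints are consistent.

From the given relations:
  EX = 2·RS = 2·12 = 24

Step 1: From ZR = 15, RS = 12, and ∠ZRS = 150°, by the law of cosines:
  ZS² = ZR² + RS² - 2·ZR·RS·cos(150°) = 225 + 144 + 311.8 = 680.8
  ZS ≈ 26.09

Step 2: From RS = 12, ST = 15, and ∠RST = 45°, by the law of cosines:
  RT² = RS² + ST² - 2·RS·ST·cos(45°) = 144 + 225 - 254.6 = 114.4
  RT ≈ 10.7

Step 3: From SR = 12, RX = 6, and ∠SRX = 30°, by the law of cosines:
  SX² = SR² + RX² - 2·SR·RX·cos(30°) = 144 + 36 - 124.7 = 55.29
  SX ≈ 7.44

Step 4: From RP = 10, RS = 12, PS = 7, by the inverse law of cosines:
  cos(∠PRS) = (RP² + RS² - PS²) / (2·RP·RS)
  ∠PRS = 35.66°

Step 5: From SP = 7, SR = 12, PR = 10, by the inverse law of cosines:
  cos(∠PSR) = (SP² + SR² - PR²) / (2·SP·SR)
  ∠PSR = 56.39°

Step 6: From PR = 10, PS = 7, RS = 12, by the inverse law of cosines:
  cos(∠RPS) = (PR² + PS² - RS²) / (2·PR·PS)
  ∠RPS = 87.95°

Step 7: From ZS = 26.09, SU = 8, and ∠ZSU = 135°, by the law of cosines:
  ZU² = ZS² + SU² - 2·ZS·SU·cos(135°) = 680.8 + 64 + 295.2 = 1040
  ZU ≈ 32.25

Step 8: From ZR = 15, ZS = 26.09, RS = 12, by the inverse law of cosines:
  cos(∠RZS) = (ZR² + ZS² - RS²) / (2·ZR·ZS)
  ∠RZS = 13.29°

Step 9: From RS = 12, RT = 10.7, ST = 15, by the inverse law of cosines:
  cos(∠SRT) = (RS² + RT² - ST²) / (2·RS·RT)
  ∠SRT = 82.52°

Step 10: From SR = 12, SX = 7.44, RX = 6, by the inverse law of cosines:
  cos(∠RSX) = (SR² + SX² - RX²) / (2·SR·SX)
  ∠RSX = 23.79°

Step 11: From SR = 12, SZ = 26.09, RZ = 15, by the inverse law of cosines:
  cos(∠RSZ) = (SR² + SZ² - RZ²) / (2·SR·SZ)
  ∠RSZ = 16.71°

Step 12: From XR = 6, XS = 7.44, RS = 12, by the inverse law of cosines:
  cos(∠RXS) = (XR² + XS² - RS²) / (2·XR·XS)
  ∠RXS = 126.21°

Step 13: From TR = 10.7, TS = 15, RS = 12, by the inverse law of cosines:
  cos(∠RTS) = (TR² + TS² - RS²) / (2·TR·TS)
  ∠RTS = 52.48°

Step 14: From ZS = 26.09, ZU = 32.25, SU = 8, by the inverse law of cosines:
  cos(∠SZU) = (ZS² + ZU² - SU²) / (2·ZS·ZU)
  ∠SZU = 10.1°

Step 15: From US = 8, UZ = 32.25, SZ = 26.09, by the inverse law of cosines:
  cos(∠SUZ) = (US² + UZ² - SZ²) / (2·US·UZ)
  ∠SUZ = 34.9°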